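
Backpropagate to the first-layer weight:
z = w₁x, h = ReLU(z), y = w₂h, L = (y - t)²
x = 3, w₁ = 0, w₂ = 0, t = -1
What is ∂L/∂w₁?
∂L/∂w₁ = 0

Forward pass:
z = w₁x = 0×3 = 0
h = ReLU(0) = 0
y = w₂h = 0×0 = 0

Backward pass:
∂L/∂y = 2(y - t) = 2(0 - -1) = 2
∂y/∂h = w₂ = 0
∂h/∂z = 0 (ReLU derivative)
∂z/∂w₁ = x = 3

∂L/∂w₁ = 2 × 0 × 0 × 3 = 0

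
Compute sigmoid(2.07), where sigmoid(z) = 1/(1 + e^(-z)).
0.888

sigmoid(2.07) = 1/(1 + e^(-2.07)) = 1/(1 + 0.1262) = 0.888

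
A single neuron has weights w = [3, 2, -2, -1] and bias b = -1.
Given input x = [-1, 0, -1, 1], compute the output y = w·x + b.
y = -3

y = (3)(-1) + (2)(0) + (-2)(-1) + (-1)(1) + -1 = -3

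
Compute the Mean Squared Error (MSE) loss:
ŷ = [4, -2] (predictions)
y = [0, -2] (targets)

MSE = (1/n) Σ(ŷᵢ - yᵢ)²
MSE = 8

MSE = (1/2)((4-0)² + (-2--2)²) = (1/2)(16 + 0) = 8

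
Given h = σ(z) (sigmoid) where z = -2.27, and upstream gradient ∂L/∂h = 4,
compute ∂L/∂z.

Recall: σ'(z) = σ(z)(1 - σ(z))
∂L/∂z = 0.3395

σ(-2.27) = 0.09364
σ'(-2.27) = σ(-2.27)(1 - σ(-2.27)) = 0.09364 × 0.9064 = 0.08487
∂L/∂z = ∂L/∂h · σ'(z) = 4 × 0.08487 = 0.3395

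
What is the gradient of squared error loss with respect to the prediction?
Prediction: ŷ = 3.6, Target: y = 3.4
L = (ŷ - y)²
∂L/∂ŷ = 0.4

∂L/∂ŷ = 2(ŷ - y) = 2(3.6 - 3.4) = 2(0.2) = 0.4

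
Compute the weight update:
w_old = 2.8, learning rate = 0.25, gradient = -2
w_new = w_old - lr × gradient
w_new = 3.3

w_new = w - η·∂L/∂w = 2.8 - 0.25×(-2) = 2.8 - (-0.5) = 3.3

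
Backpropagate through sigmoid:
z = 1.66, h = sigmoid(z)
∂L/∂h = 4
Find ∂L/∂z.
∂L/∂z = 0.537

σ(1.66) = 0.8402
σ'(1.66) = σ(1.66)(1 - σ(1.66)) = 0.8402 × 0.1598 = 0.1342
∂L/∂z = ∂L/∂h · σ'(z) = 4 × 0.1342 = 0.537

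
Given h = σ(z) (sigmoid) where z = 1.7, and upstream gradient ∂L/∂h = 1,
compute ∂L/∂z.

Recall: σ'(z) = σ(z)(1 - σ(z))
∂L/∂z = 0.1306

σ(1.7) = 0.8455
σ'(1.7) = σ(1.7)(1 - σ(1.7)) = 0.8455 × 0.1545 = 0.1306
∂L/∂z = ∂L/∂h · σ'(z) = 1 × 0.1306 = 0.1306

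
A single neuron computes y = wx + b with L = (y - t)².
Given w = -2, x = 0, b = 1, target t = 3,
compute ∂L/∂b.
∂L/∂b = -4

y = wx + b = (-2)(0) + 1 = 1
∂L/∂y = 2(y - t) = 2(1 - 3) = -4
∂y/∂b = 1
∂L/∂b = ∂L/∂y · ∂y/∂b = -4 × 1 = -4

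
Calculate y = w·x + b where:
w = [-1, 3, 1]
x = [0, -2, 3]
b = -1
y = -4

y = (-1)(0) + (3)(-2) + (1)(3) + -1 = -4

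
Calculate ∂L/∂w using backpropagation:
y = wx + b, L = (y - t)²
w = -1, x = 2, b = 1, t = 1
∂L/∂w = -8

y = wx + b = (-1)(2) + 1 = -1
∂L/∂y = 2(y - t) = 2(-1 - 1) = -4
∂y/∂w = x = 2
∂L/∂w = ∂L/∂y · ∂y/∂w = -4 × 2 = -8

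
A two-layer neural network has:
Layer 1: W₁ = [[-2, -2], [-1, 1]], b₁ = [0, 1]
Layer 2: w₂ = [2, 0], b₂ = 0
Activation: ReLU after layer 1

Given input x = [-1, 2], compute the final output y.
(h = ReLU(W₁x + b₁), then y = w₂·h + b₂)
y = 0

Layer 1 pre-activation: z₁ = [-2, 4]
After ReLU: h = [0, 4]
Layer 2 output: y = 2×0 + 0×4 + 0 = 0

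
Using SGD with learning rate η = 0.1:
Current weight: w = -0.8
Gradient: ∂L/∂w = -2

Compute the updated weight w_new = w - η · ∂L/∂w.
w_new = -0.6

w_new = w - η·∂L/∂w = -0.8 - 0.1×(-2) = -0.8 - (-0.2) = -0.6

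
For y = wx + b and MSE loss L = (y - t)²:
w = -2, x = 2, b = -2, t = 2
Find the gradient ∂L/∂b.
∂L/∂b = -16

y = wx + b = (-2)(2) + -2 = -6
∂L/∂y = 2(y - t) = 2(-6 - 2) = -16
∂y/∂b = 1
∂L/∂b = ∂L/∂y · ∂y/∂b = -16 × 1 = -16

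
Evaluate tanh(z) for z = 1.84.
0.9508

tanh(1.84) = (e^(1.84) - e^(-1.84))/(e^(1.84) + e^(-1.84)) = 0.9508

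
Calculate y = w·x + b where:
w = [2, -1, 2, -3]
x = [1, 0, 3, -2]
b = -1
y = 13

y = (2)(1) + (-1)(0) + (2)(3) + (-3)(-2) + -1 = 13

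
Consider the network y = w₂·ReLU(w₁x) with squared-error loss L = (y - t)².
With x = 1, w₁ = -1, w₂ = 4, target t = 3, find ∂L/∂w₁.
∂L/∂w₁ = 0

Forward pass:
z = w₁x = -1×1 = -1
h = ReLU(-1) = 0
y = w₂h = 4×0 = 0

Backward pass:
∂L/∂y = 2(y - t) = 2(0 - 3) = -6
∂y/∂h = w₂ = 4
∂h/∂z = 0 (ReLU derivative)
∂z/∂w₁ = x = 1

∂L/∂w₁ = -6 × 4 × 0 × 1 = 0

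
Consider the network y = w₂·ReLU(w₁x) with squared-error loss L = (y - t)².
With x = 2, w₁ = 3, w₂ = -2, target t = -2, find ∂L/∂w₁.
∂L/∂w₁ = 80

Forward pass:
z = w₁x = 3×2 = 6
h = ReLU(6) = 6
y = w₂h = -2×6 = -12

Backward pass:
∂L/∂y = 2(y - t) = 2(-12 - -2) = -20
∂y/∂h = w₂ = -2
∂h/∂z = 1 (ReLU derivative)
∂z/∂w₁ = x = 2

∂L/∂w₁ = -20 × -2 × 1 × 2 = 80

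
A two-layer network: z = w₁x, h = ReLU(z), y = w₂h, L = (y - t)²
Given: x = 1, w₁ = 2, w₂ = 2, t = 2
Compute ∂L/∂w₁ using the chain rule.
∂L/∂w₁ = 8

Forward pass:
z = w₁x = 2×1 = 2
h = ReLU(2) = 2
y = w₂h = 2×2 = 4

Backward pass:
∂L/∂y = 2(y - t) = 2(4 - 2) = 4
∂y/∂h = w₂ = 2
∂h/∂z = 1 (ReLU derivative)
∂z/∂w₁ = x = 1

∂L/∂w₁ = 4 × 2 × 1 × 1 = 8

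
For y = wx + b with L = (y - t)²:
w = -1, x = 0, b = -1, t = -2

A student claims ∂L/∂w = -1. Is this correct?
Incorrect

y = (-1)(0) + -1 = -1
∂L/∂y = 2(y - t) = 2(-1 - -2) = 2
∂y/∂w = x = 0
∂L/∂w = 2 × 0 = 0

Claimed value: -1
Incorrect: The correct gradient is 0.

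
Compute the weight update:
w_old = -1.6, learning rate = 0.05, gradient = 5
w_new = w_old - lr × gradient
w_new = -1.85

w_new = w - η·∂L/∂w = -1.6 - 0.05×(5) = -1.6 - (0.25) = -1.85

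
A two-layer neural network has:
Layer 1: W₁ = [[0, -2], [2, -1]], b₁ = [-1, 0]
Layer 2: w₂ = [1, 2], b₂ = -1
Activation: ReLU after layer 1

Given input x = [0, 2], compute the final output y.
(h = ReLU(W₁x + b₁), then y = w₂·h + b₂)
y = -1

Layer 1 pre-activation: z₁ = [-5, -2]
After ReLU: h = [0, 0]
Layer 2 output: y = 1×0 + 2×0 + -1 = -1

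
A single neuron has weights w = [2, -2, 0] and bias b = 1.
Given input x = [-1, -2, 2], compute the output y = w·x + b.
y = 3

y = (2)(-1) + (-2)(-2) + (0)(2) + 1 = 3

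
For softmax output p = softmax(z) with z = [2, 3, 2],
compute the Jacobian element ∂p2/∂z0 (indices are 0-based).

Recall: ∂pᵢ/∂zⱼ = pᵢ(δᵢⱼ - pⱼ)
∂p2/∂z0 = -0.04492

p = softmax(z) = [0.2119, 0.5761, 0.2119]
p2 = 0.2119, p0 = 0.2119

∂p2/∂z0 = -p2 × p0 = -0.2119 × 0.2119 = -0.04492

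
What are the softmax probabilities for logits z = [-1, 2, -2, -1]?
p = [0.0445, 0.8945, 0.0164, 0.0445]

exp(z) = [0.3679, 7.389, 0.1353, 0.3679]
Sum = 8.26
p = [0.0445, 0.8945, 0.0164, 0.0445]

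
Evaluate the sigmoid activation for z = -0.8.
0.31

sigmoid(-0.8) = 1/(1 + e^(0.8)) = 1/(1 + 2.226) = 0.31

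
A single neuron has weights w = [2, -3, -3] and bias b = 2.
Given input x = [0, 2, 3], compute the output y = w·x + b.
y = -13

y = (2)(0) + (-3)(2) + (-3)(3) + 2 = -13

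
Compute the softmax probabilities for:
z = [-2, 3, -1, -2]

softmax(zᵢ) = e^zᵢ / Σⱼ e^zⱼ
p = [0.0065, 0.9692, 0.0178, 0.0065]

exp(z) = [0.1353, 20.09, 0.3679, 0.1353]
Sum = 20.72
p = [0.0065, 0.9692, 0.0178, 0.0065]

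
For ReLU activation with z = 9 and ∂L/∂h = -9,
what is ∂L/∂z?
∂L/∂z = -9

h = ReLU(9) = 9
Since z > 0: ∂h/∂z = 1
∂L/∂z = ∂L/∂h · ∂h/∂z = -9 × 1 = -9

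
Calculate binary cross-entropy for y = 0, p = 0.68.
L = 1.139

L = -0·log(0.68) - 1·log(0.32) = -log(0.32) = 1.139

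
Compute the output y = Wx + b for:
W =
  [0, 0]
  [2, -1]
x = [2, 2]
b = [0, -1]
y = [0, 1]

Wx = [0×2 + 0×2, 2×2 + -1×2]
   = [0, 2]
y = Wx + b = [0 + 0, 2 + -1] = [0, 1]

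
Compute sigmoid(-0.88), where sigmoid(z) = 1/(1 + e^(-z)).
0.2932

sigmoid(-0.88) = 1/(1 + e^(0.88)) = 1/(1 + 2.411) = 0.2932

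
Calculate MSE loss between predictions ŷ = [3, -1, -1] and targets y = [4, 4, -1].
MSE = 8.667

MSE = (1/3)((3-4)² + (-1-4)² + (-1--1)²) = (1/3)(1 + 25 + 0) = 8.667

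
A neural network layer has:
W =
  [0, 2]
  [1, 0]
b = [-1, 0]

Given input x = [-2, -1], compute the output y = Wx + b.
y = [-3, -2]

Wx = [0×-2 + 2×-1, 1×-2 + 0×-1]
   = [-2, -2]
y = Wx + b = [-2 + -1, -2 + 0] = [-3, -2]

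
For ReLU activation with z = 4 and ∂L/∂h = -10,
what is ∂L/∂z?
∂L/∂z = -10

h = ReLU(4) = 4
Since z > 0: ∂h/∂z = 1
∂L/∂z = ∂L/∂h · ∂h/∂z = -10 × 1 = -10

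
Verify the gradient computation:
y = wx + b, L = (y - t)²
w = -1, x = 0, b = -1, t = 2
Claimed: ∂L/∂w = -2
Incorrect

y = (-1)(0) + -1 = -1
∂L/∂y = 2(y - t) = 2(-1 - 2) = -6
∂y/∂w = x = 0
∂L/∂w = -6 × 0 = 0

Claimed value: -2
Incorrect: The correct gradient is 0.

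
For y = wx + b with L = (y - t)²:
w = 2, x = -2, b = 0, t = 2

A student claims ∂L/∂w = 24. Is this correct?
Correct

y = (2)(-2) + 0 = -4
∂L/∂y = 2(y - t) = 2(-4 - 2) = -12
∂y/∂w = x = -2
∂L/∂w = -12 × -2 = 24

Claimed value: 24
Correct: The correct gradient is 24.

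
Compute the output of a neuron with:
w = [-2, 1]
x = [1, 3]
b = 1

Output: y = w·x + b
y = 2

y = (-2)(1) + (1)(3) + 1 = 2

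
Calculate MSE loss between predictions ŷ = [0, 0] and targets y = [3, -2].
MSE = 6.5

MSE = (1/2)((0-3)² + (0--2)²) = (1/2)(9 + 4) = 6.5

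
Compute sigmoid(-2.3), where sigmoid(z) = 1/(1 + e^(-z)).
0.09112

sigmoid(-2.3) = 1/(1 + e^(2.3)) = 1/(1 + 9.974) = 0.09112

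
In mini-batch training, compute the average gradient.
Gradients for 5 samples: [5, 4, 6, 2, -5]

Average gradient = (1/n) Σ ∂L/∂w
Average gradient = 2.4

Average = (1/5)(5 + 4 + 6 + 2 + -5) = 12/5 = 2.4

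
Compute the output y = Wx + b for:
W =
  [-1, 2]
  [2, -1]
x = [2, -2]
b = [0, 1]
y = [-6, 7]

Wx = [-1×2 + 2×-2, 2×2 + -1×-2]
   = [-6, 6]
y = Wx + b = [-6 + 0, 6 + 1] = [-6, 7]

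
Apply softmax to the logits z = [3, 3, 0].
p = [0.4879, 0.4879, 0.0243]

exp(z) = [20.09, 20.09, 1]
Sum = 41.17
p = [0.4879, 0.4879, 0.0243]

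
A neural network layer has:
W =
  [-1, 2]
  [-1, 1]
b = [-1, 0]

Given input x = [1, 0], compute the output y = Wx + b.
y = [-2, -1]

Wx = [-1×1 + 2×0, -1×1 + 1×0]
   = [-1, -1]
y = Wx + b = [-1 + -1, -1 + 0] = [-2, -1]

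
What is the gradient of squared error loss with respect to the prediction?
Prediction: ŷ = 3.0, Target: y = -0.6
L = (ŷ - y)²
∂L/∂ŷ = 7.2

∂L/∂ŷ = 2(ŷ - y) = 2(3.0 - -0.6) = 2(3.6) = 7.2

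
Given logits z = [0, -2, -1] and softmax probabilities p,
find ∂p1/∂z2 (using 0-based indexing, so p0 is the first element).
∂p1/∂z2 = -0.02203

p = softmax(z) = [0.6652, 0.09003, 0.2447]
p1 = 0.09003, p2 = 0.2447

∂p1/∂z2 = -p1 × p2 = -0.09003 × 0.2447 = -0.02203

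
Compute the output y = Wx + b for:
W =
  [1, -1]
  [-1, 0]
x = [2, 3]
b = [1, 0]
y = [0, -2]

Wx = [1×2 + -1×3, -1×2 + 0×3]
   = [-1, -2]
y = Wx + b = [-1 + 1, -2 + 0] = [0, -2]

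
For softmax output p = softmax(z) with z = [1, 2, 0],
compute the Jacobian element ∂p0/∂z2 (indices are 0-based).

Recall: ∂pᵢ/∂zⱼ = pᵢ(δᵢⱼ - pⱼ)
∂p0/∂z2 = -0.02203

p = softmax(z) = [0.2447, 0.6652, 0.09003]
p0 = 0.2447, p2 = 0.09003

∂p0/∂z2 = -p0 × p2 = -0.2447 × 0.09003 = -0.02203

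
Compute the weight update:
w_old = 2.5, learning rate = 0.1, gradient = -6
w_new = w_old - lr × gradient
w_new = 3.1

w_new = w - η·∂L/∂w = 2.5 - 0.1×(-6) = 2.5 - (-0.6) = 3.1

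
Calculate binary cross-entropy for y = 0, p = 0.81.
L = 1.661

L = -0·log(0.81) - 1·log(0.19) = -log(0.19) = 1.661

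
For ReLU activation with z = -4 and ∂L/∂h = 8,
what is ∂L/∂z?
∂L/∂z = 0

h = ReLU(-4) = 0
Since z < 0: ∂h/∂z = 0
∂L/∂z = ∂L/∂h · ∂h/∂z = 8 × 0 = 0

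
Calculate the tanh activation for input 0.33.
0.3185

tanh(0.33) = (e^(0.33) - e^(-0.33))/(e^(0.33) + e^(-0.33)) = 0.3185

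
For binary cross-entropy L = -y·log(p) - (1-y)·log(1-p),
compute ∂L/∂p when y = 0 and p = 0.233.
∂L/∂p = 1.304

∂L/∂p = -y/p + (1-y)/(1-p) = 0 + 1/0.767 = 1.304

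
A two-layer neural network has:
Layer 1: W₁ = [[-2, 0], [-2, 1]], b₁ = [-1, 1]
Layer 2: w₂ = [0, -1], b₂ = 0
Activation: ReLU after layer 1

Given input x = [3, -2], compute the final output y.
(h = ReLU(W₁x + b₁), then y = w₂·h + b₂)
y = 0

Layer 1 pre-activation: z₁ = [-7, -7]
After ReLU: h = [0, 0]
Layer 2 output: y = 0×0 + -1×0 + 0 = 0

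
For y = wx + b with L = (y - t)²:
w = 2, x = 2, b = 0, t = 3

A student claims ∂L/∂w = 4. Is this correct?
Correct

y = (2)(2) + 0 = 4
∂L/∂y = 2(y - t) = 2(4 - 3) = 2
∂y/∂w = x = 2
∂L/∂w = 2 × 2 = 4

Claimed value: 4
Correct: The correct gradient is 4.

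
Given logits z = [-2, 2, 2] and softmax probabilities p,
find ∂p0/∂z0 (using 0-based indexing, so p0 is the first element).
∂p0/∂z0 = 0.008992

p = softmax(z) = [0.009075, 0.4955, 0.4955]
p0 = 0.009075

∂p0/∂z0 = p0(1 - p0) = 0.009075 × (1 - 0.009075) = 0.008992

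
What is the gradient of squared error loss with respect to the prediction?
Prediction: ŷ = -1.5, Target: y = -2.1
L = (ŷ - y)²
∂L/∂ŷ = 1.2

∂L/∂ŷ = 2(ŷ - y) = 2(-1.5 - -2.1) = 2(0.6) = 1.2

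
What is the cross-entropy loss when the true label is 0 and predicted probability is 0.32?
L = 0.3857

L = -0·log(0.32) - 1·log(0.68) = -log(0.68) = 0.3857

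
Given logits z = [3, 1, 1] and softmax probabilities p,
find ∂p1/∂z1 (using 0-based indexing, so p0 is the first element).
∂p1/∂z1 = 0.09516

p = softmax(z) = [0.787, 0.1065, 0.1065]
p1 = 0.1065

∂p1/∂z1 = p1(1 - p1) = 0.1065 × (1 - 0.1065) = 0.09516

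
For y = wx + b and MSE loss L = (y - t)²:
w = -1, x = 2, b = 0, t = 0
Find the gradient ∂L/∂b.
∂L/∂b = -4

y = wx + b = (-1)(2) + 0 = -2
∂L/∂y = 2(y - t) = 2(-2 - 0) = -4
∂y/∂b = 1
∂L/∂b = ∂L/∂y · ∂y/∂b = -4 × 1 = -4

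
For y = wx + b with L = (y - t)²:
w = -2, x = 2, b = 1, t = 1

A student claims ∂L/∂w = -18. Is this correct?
Incorrect

y = (-2)(2) + 1 = -3
∂L/∂y = 2(y - t) = 2(-3 - 1) = -8
∂y/∂w = x = 2
∂L/∂w = -8 × 2 = -16

Claimed value: -18
Incorrect: The correct gradient is -16.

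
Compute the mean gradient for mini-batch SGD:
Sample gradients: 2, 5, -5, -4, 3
Average gradient = 0.2

Average = (1/5)(2 + 5 + -5 + -4 + 3) = 1/5 = 0.2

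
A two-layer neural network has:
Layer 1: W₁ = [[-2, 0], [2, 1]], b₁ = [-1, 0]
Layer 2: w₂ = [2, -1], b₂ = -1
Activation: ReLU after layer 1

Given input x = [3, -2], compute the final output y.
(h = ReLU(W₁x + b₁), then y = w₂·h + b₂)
y = -5

Layer 1 pre-activation: z₁ = [-7, 4]
After ReLU: h = [0, 4]
Layer 2 output: y = 2×0 + -1×4 + -1 = -5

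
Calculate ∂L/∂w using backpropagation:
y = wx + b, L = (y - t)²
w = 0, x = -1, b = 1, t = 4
∂L/∂w = 6

y = wx + b = (0)(-1) + 1 = 1
∂L/∂y = 2(y - t) = 2(1 - 4) = -6
∂y/∂w = x = -1
∂L/∂w = ∂L/∂y · ∂y/∂w = -6 × -1 = 6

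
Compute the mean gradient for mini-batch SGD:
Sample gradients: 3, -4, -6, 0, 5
Average gradient = -0.4

Average = (1/5)(3 + -4 + -6 + 0 + 5) = -2/5 = -0.4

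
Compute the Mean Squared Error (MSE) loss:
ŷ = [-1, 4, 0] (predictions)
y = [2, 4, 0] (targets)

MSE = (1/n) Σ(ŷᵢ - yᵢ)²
MSE = 3

MSE = (1/3)((-1-2)² + (4-4)² + (0-0)²) = (1/3)(9 + 0 + 0) = 3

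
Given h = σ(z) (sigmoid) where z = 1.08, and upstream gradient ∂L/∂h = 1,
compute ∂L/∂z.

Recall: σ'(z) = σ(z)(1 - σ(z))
∂L/∂z = 0.1892

σ(1.08) = 0.7465
σ'(1.08) = σ(1.08)(1 - σ(1.08)) = 0.7465 × 0.2535 = 0.1892
∂L/∂z = ∂L/∂h · σ'(z) = 1 × 0.1892 = 0.1892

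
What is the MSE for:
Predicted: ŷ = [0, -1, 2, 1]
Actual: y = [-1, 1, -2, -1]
MSE = 6.25

MSE = (1/4)((0--1)² + (-1-1)² + (2--2)² + (1--1)²) = (1/4)(1 + 4 + 16 + 4) = 6.25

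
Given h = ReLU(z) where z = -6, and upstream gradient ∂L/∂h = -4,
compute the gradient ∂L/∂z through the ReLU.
∂L/∂z = 0

h = ReLU(-6) = 0
Since z < 0: ∂h/∂z = 0
∂L/∂z = ∂L/∂h · ∂h/∂z = -4 × 0 = 0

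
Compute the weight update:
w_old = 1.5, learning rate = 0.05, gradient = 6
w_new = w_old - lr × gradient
w_new = 1.2

w_new = w - η·∂L/∂w = 1.5 - 0.05×(6) = 1.5 - (0.3) = 1.2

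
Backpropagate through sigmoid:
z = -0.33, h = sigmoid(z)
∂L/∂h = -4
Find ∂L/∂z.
∂L/∂z = -0.9733

σ(-0.33) = 0.4182
σ'(-0.33) = σ(-0.33)(1 - σ(-0.33)) = 0.4182 × 0.5818 = 0.2433
∂L/∂z = ∂L/∂h · σ'(z) = -4 × 0.2433 = -0.9733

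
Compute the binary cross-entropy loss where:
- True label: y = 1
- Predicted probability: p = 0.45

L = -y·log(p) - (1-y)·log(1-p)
L = 0.7985

L = -1·log(0.45) - 0·log(0.55) = -log(0.45) = 0.7985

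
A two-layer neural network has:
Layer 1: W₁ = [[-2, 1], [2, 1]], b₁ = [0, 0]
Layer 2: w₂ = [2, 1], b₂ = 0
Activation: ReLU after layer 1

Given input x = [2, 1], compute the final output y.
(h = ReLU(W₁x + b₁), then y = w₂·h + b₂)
y = 5

Layer 1 pre-activation: z₁ = [-3, 5]
After ReLU: h = [0, 5]
Layer 2 output: y = 2×0 + 1×5 + 0 = 5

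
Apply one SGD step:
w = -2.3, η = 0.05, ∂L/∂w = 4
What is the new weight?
w_new = -2.5

w_new = w - η·∂L/∂w = -2.3 - 0.05×(4) = -2.3 - (0.2) = -2.5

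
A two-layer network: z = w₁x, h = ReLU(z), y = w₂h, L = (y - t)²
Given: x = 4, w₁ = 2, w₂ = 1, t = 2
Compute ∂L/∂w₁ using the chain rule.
∂L/∂w₁ = 48

Forward pass:
z = w₁x = 2×4 = 8
h = ReLU(8) = 8
y = w₂h = 1×8 = 8

Backward pass:
∂L/∂y = 2(y - t) = 2(8 - 2) = 12
∂y/∂h = w₂ = 1
∂h/∂z = 1 (ReLU derivative)
∂z/∂w₁ = x = 4

∂L/∂w₁ = 12 × 1 × 1 × 4 = 48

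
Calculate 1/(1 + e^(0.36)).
0.411

sigmoid(-0.36) = 1/(1 + e^(0.36)) = 1/(1 + 1.433) = 0.411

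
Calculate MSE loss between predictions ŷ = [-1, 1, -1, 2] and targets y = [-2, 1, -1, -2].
MSE = 4.25

MSE = (1/4)((-1--2)² + (1-1)² + (-1--1)² + (2--2)²) = (1/4)(1 + 0 + 0 + 16) = 4.25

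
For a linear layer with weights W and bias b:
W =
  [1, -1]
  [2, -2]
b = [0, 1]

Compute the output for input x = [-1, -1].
y = [0, 1]

Wx = [1×-1 + -1×-1, 2×-1 + -2×-1]
   = [0, 0]
y = Wx + b = [0 + 0, 0 + 1] = [0, 1]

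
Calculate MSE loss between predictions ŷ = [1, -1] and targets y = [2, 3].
MSE = 8.5

MSE = (1/2)((1-2)² + (-1-3)²) = (1/2)(1 + 16) = 8.5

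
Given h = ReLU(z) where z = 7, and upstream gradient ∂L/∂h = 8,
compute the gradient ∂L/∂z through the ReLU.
∂L/∂z = 8

h = ReLU(7) = 7
Since z > 0: ∂h/∂z = 1
∂L/∂z = ∂L/∂h · ∂h/∂z = 8 × 1 = 8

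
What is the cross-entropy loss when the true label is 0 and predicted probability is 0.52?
L = 0.734

L = -0·log(0.52) - 1·log(0.48) = -log(0.48) = 0.734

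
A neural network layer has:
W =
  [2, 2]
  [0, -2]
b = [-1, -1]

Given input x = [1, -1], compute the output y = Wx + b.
y = [-1, 1]

Wx = [2×1 + 2×-1, 0×1 + -2×-1]
   = [0, 2]
y = Wx + b = [0 + -1, 2 + -1] = [-1, 1]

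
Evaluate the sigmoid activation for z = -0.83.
0.3036

sigmoid(-0.83) = 1/(1 + e^(0.83)) = 1/(1 + 2.293) = 0.3036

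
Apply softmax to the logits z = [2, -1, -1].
p = [0.9094, 0.0453, 0.0453]

exp(z) = [7.389, 0.3679, 0.3679]
Sum = 8.125
p = [0.9094, 0.0453, 0.0453]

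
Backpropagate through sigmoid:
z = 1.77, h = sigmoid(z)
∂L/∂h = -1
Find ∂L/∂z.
∂L/∂z = -0.1244

σ(1.77) = 0.8545
σ'(1.77) = σ(1.77)(1 - σ(1.77)) = 0.8545 × 0.1455 = 0.1244
∂L/∂z = ∂L/∂h · σ'(z) = -1 × 0.1244 = -0.1244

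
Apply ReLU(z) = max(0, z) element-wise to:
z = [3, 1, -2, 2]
h = [3, 1, 0, 2]

ReLU applied element-wise: max(0,3)=3, max(0,1)=1, max(0,-2)=0, max(0,2)=2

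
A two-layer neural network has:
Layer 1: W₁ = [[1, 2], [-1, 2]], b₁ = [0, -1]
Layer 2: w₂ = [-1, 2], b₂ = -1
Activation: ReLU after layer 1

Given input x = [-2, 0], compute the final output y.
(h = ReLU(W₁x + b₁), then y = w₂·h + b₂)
y = 1

Layer 1 pre-activation: z₁ = [-2, 1]
After ReLU: h = [0, 1]
Layer 2 output: y = -1×0 + 2×1 + -1 = 1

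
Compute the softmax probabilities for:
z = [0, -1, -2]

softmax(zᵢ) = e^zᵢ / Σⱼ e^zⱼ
p = [0.6652, 0.2447, 0.09]

exp(z) = [1, 0.3679, 0.1353]
Sum = 1.503
p = [0.6652, 0.2447, 0.09]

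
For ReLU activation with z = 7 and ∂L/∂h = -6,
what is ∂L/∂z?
∂L/∂z = -6

h = ReLU(7) = 7
Since z > 0: ∂h/∂z = 1
∂L/∂z = ∂L/∂h · ∂h/∂z = -6 × 1 = -6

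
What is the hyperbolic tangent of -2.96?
-0.9946

tanh(-2.96) = (e^(-2.96) - e^(2.96))/(e^(-2.96) + e^(2.96)) = -0.9946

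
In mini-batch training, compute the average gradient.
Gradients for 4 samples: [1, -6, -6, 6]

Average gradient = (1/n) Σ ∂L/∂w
Average gradient = -1.25

Average = (1/4)(1 + -6 + -6 + 6) = -5/4 = -1.25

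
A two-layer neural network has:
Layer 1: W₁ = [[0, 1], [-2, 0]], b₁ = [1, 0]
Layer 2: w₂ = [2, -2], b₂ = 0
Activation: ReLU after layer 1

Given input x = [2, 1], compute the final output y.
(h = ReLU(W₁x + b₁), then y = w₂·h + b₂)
y = 4

Layer 1 pre-activation: z₁ = [2, -4]
After ReLU: h = [2, 0]
Layer 2 output: y = 2×2 + -2×0 + 0 = 4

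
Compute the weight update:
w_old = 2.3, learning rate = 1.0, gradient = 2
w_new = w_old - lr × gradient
w_new = 0.3

w_new = w - η·∂L/∂w = 2.3 - 1.0×(2) = 2.3 - (2) = 0.3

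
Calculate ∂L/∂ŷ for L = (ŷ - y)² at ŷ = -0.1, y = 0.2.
∂L/∂ŷ = -0.6

∂L/∂ŷ = 2(ŷ - y) = 2(-0.1 - 0.2) = 2(-0.3) = -0.6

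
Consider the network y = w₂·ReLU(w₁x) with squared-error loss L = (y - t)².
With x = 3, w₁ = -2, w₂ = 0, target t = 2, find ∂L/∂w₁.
∂L/∂w₁ = 0

Forward pass:
z = w₁x = -2×3 = -6
h = ReLU(-6) = 0
y = w₂h = 0×0 = 0

Backward pass:
∂L/∂y = 2(y - t) = 2(0 - 2) = -4
∂y/∂h = w₂ = 0
∂h/∂z = 0 (ReLU derivative)
∂z/∂w₁ = x = 3

∂L/∂w₁ = -4 × 0 × 0 × 3 = 0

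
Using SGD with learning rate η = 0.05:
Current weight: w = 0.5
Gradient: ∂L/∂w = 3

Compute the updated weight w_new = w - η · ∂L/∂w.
w_new = 0.35

w_new = w - η·∂L/∂w = 0.5 - 0.05×(3) = 0.5 - (0.15) = 0.35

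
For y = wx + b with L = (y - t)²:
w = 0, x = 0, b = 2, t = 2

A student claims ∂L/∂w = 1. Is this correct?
Incorrect

y = (0)(0) + 2 = 2
∂L/∂y = 2(y - t) = 2(2 - 2) = 0
∂y/∂w = x = 0
∂L/∂w = 0 × 0 = 0

Claimed value: 1
Incorrect: The correct gradient is 0.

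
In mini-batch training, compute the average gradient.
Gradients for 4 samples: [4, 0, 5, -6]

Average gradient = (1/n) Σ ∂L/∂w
Average gradient = 0.75

Average = (1/4)(4 + 0 + 5 + -6) = 3/4 = 0.75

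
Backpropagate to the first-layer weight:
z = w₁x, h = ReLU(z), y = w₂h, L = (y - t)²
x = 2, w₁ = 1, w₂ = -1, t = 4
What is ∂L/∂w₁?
∂L/∂w₁ = 24

Forward pass:
z = w₁x = 1×2 = 2
h = ReLU(2) = 2
y = w₂h = -1×2 = -2

Backward pass:
∂L/∂y = 2(y - t) = 2(-2 - 4) = -12
∂y/∂h = w₂ = -1
∂h/∂z = 1 (ReLU derivative)
∂z/∂w₁ = x = 2

∂L/∂w₁ = -12 × -1 × 1 × 2 = 24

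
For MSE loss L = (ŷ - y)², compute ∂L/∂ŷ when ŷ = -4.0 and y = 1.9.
∂L/∂ŷ = -11.8

∂L/∂ŷ = 2(ŷ - y) = 2(-4.0 - 1.9) = 2(-5.9) = -11.8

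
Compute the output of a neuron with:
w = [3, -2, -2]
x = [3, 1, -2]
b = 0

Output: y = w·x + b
y = 11

y = (3)(3) + (-2)(1) + (-2)(-2) + 0 = 11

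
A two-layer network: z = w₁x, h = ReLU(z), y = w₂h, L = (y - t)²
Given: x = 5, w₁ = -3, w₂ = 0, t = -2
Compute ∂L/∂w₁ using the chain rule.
∂L/∂w₁ = 0

Forward pass:
z = w₁x = -3×5 = -15
h = ReLU(-15) = 0
y = w₂h = 0×0 = 0

Backward pass:
∂L/∂y = 2(y - t) = 2(0 - -2) = 4
∂y/∂h = w₂ = 0
∂h/∂z = 0 (ReLU derivative)
∂z/∂w₁ = x = 5

∂L/∂w₁ = 4 × 0 × 0 × 5 = 0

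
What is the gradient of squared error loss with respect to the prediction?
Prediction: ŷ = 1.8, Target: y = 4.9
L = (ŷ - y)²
∂L/∂ŷ = -6.2

∂L/∂ŷ = 2(ŷ - y) = 2(1.8 - 4.9) = 2(-3.1) = -6.2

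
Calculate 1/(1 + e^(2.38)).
0.08471

sigmoid(-2.38) = 1/(1 + e^(2.38)) = 1/(1 + 10.8) = 0.08471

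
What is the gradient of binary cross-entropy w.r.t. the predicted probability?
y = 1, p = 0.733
∂L/∂p = -1.364

∂L/∂p = -y/p + (1-y)/(1-p) = -1/0.733 + 0 = -1.364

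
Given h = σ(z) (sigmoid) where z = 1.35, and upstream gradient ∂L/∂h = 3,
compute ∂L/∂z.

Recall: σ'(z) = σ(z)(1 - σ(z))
∂L/∂z = 0.4905

σ(1.35) = 0.7941
σ'(1.35) = σ(1.35)(1 - σ(1.35)) = 0.7941 × 0.2059 = 0.1635
∂L/∂z = ∂L/∂h · σ'(z) = 3 × 0.1635 = 0.4905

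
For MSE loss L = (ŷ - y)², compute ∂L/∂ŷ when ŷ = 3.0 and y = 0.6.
∂L/∂ŷ = 4.8

∂L/∂ŷ = 2(ŷ - y) = 2(3.0 - 0.6) = 2(2.4) = 4.8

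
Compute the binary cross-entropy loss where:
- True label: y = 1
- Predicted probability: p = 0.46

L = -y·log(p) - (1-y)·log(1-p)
L = 0.7765

L = -1·log(0.46) - 0·log(0.54) = -log(0.46) = 0.7765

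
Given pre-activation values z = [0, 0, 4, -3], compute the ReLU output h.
h = [0, 0, 4, 0]

ReLU applied element-wise: max(0,0)=0, max(0,0)=0, max(0,4)=4, max(0,-3)=0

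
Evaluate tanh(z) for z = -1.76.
-0.9425

tanh(-1.76) = (e^(-1.76) - e^(1.76))/(e^(-1.76) + e^(1.76)) = -0.9425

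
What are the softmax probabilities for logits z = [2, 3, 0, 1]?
p = [0.2369, 0.6439, 0.0321, 0.0871]

exp(z) = [7.389, 20.09, 1, 2.718]
Sum = 31.19
p = [0.2369, 0.6439, 0.0321, 0.0871]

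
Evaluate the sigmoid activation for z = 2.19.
0.8993

sigmoid(2.19) = 1/(1 + e^(-2.19)) = 1/(1 + 0.1119) = 0.8993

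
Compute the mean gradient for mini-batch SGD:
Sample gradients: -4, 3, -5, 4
Average gradient = -0.5

Average = (1/4)(-4 + 3 + -5 + 4) = -2/4 = -0.5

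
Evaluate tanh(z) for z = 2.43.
0.9846

tanh(2.43) = (e^(2.43) - e^(-2.43))/(e^(2.43) + e^(-2.43)) = 0.9846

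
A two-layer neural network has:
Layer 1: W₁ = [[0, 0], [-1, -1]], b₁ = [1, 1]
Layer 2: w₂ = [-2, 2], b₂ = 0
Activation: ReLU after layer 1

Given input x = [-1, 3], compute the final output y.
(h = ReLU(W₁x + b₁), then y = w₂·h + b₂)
y = -2

Layer 1 pre-activation: z₁ = [1, -1]
After ReLU: h = [1, 0]
Layer 2 output: y = -2×1 + 2×0 + 0 = -2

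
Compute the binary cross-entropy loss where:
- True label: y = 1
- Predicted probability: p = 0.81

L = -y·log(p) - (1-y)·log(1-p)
L = 0.2107

L = -1·log(0.81) - 0·log(0.19) = -log(0.81) = 0.2107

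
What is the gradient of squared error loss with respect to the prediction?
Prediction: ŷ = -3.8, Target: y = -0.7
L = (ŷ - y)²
∂L/∂ŷ = -6.2

∂L/∂ŷ = 2(ŷ - y) = 2(-3.8 - -0.7) = 2(-3.1) = -6.2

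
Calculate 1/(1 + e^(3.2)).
0.03917

sigmoid(-3.2) = 1/(1 + e^(3.2)) = 1/(1 + 24.53) = 0.03917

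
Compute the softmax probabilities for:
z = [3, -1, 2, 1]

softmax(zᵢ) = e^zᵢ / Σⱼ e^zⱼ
p = [0.6572, 0.012, 0.2418, 0.0889]

exp(z) = [20.09, 0.3679, 7.389, 2.718]
Sum = 30.56
p = [0.6572, 0.012, 0.2418, 0.0889]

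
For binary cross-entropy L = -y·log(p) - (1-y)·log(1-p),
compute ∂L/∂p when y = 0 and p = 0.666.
∂L/∂p = 2.994

∂L/∂p = -y/p + (1-y)/(1-p) = 0 + 1/0.334 = 2.994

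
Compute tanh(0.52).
0.4777

tanh(0.52) = (e^(0.52) - e^(-0.52))/(e^(0.52) + e^(-0.52)) = 0.4777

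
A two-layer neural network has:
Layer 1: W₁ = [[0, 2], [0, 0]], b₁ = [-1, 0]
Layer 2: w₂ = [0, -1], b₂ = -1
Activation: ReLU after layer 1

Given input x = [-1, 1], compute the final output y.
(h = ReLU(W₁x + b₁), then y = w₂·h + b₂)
y = -1

Layer 1 pre-activation: z₁ = [1, 0]
After ReLU: h = [1, 0]
Layer 2 output: y = 0×1 + -1×0 + -1 = -1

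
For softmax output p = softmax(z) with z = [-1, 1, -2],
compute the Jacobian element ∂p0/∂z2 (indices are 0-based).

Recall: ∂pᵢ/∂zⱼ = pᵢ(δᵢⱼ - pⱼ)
∂p0/∂z2 = -0.004797

p = softmax(z) = [0.1142, 0.8438, 0.04201]
p0 = 0.1142, p2 = 0.04201

∂p0/∂z2 = -p0 × p2 = -0.1142 × 0.04201 = -0.004797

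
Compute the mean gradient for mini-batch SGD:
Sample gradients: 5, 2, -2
Average gradient = 1.667

Average = (1/3)(5 + 2 + -2) = 5/3 = 1.667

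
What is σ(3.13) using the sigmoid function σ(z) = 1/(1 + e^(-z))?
0.9581

sigmoid(3.13) = 1/(1 + e^(-3.13)) = 1/(1 + 0.04372) = 0.9581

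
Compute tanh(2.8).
0.9926

tanh(2.8) = (e^(2.8) - e^(-2.8))/(e^(2.8) + e^(-2.8)) = 0.9926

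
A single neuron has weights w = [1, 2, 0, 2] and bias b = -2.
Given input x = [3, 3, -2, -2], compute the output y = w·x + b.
y = 3

y = (1)(3) + (2)(3) + (0)(-2) + (2)(-2) + -2 = 3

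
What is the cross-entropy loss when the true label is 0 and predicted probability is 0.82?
L = 1.715

L = -0·log(0.82) - 1·log(0.18) = -log(0.18) = 1.715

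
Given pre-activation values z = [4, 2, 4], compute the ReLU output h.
h = [4, 2, 4]

ReLU applied element-wise: max(0,4)=4, max(0,2)=2, max(0,4)=4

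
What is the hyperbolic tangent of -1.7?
-0.9354

tanh(-1.7) = (e^(-1.7) - e^(1.7))/(e^(-1.7) + e^(1.7)) = -0.9354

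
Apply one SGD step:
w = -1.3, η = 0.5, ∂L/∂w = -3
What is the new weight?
w_new = 0.2

w_new = w - η·∂L/∂w = -1.3 - 0.5×(-3) = -1.3 - (-1.5) = 0.2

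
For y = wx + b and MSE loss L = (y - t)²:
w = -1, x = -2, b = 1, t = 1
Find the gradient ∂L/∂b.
∂L/∂b = 4

y = wx + b = (-1)(-2) + 1 = 3
∂L/∂y = 2(y - t) = 2(3 - 1) = 4
∂y/∂b = 1
∂L/∂b = ∂L/∂y · ∂y/∂b = 4 × 1 = 4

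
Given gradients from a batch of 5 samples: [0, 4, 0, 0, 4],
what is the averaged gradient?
Average gradient = 1.6

Average = (1/5)(0 + 4 + 0 + 0 + 4) = 8/5 = 1.6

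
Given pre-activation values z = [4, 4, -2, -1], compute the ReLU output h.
h = [4, 4, 0, 0]

ReLU applied element-wise: max(0,4)=4, max(0,4)=4, max(0,-2)=0, max(0,-1)=0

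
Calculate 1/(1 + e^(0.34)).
0.4158

sigmoid(-0.34) = 1/(1 + e^(0.34)) = 1/(1 + 1.405) = 0.4158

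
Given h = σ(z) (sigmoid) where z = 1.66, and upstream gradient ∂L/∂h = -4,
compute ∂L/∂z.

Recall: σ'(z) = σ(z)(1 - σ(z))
∂L/∂z = -0.537

σ(1.66) = 0.8402
σ'(1.66) = σ(1.66)(1 - σ(1.66)) = 0.8402 × 0.1598 = 0.1342
∂L/∂z = ∂L/∂h · σ'(z) = -4 × 0.1342 = -0.537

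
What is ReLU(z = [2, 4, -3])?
h = [2, 4, 0]

ReLU applied element-wise: max(0,2)=2, max(0,4)=4, max(0,-3)=0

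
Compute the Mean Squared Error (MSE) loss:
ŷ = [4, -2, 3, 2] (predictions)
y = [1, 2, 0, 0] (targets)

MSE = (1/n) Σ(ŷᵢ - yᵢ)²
MSE = 9.5

MSE = (1/4)((4-1)² + (-2-2)² + (3-0)² + (2-0)²) = (1/4)(9 + 16 + 9 + 4) = 9.5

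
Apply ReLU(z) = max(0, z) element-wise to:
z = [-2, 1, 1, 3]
h = [0, 1, 1, 3]

ReLU applied element-wise: max(0,-2)=0, max(0,1)=1, max(0,1)=1, max(0,3)=3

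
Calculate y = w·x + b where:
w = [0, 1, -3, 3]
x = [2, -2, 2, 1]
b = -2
y = -7

y = (0)(2) + (1)(-2) + (-3)(2) + (3)(1) + -2 = -7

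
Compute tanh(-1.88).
-0.9545

tanh(-1.88) = (e^(-1.88) - e^(1.88))/(e^(-1.88) + e^(1.88)) = -0.9545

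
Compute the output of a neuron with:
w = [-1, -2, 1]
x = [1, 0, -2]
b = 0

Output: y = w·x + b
y = -3

y = (-1)(1) + (-2)(0) + (1)(-2) + 0 = -3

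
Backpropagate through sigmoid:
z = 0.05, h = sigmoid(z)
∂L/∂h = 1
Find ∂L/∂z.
∂L/∂z = 0.2498

σ(0.05) = 0.5125
σ'(0.05) = σ(0.05)(1 - σ(0.05)) = 0.5125 × 0.4875 = 0.2498
∂L/∂z = ∂L/∂h · σ'(z) = 1 × 0.2498 = 0.2498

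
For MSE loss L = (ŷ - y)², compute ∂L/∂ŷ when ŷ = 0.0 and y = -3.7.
∂L/∂ŷ = 7.4

∂L/∂ŷ = 2(ŷ - y) = 2(0.0 - -3.7) = 2(3.7) = 7.4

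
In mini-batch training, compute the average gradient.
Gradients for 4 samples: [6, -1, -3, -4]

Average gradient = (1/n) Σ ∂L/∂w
Average gradient = -0.5

Average = (1/4)(6 + -1 + -3 + -4) = -2/4 = -0.5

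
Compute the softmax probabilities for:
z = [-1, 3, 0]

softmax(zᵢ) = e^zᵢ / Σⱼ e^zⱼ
p = [0.0171, 0.9362, 0.0466]

exp(z) = [0.3679, 20.09, 1]
Sum = 21.45
p = [0.0171, 0.9362, 0.0466]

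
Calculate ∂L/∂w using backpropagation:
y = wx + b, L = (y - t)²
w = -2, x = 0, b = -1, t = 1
∂L/∂w = 0

y = wx + b = (-2)(0) + -1 = -1
∂L/∂y = 2(y - t) = 2(-1 - 1) = -4
∂y/∂w = x = 0
∂L/∂w = ∂L/∂y · ∂y/∂w = -4 × 0 = 0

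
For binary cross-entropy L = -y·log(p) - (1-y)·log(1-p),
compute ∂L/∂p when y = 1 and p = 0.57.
∂L/∂p = -1.754

∂L/∂p = -y/p + (1-y)/(1-p) = -1/0.57 + 0 = -1.754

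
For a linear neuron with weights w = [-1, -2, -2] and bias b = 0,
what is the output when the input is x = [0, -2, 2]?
y = 0

y = (-1)(0) + (-2)(-2) + (-2)(2) + 0 = 0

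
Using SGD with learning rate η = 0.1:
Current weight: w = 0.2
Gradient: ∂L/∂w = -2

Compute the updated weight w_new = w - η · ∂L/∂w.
w_new = 0.4

w_new = w - η·∂L/∂w = 0.2 - 0.1×(-2) = 0.2 - (-0.2) = 0.4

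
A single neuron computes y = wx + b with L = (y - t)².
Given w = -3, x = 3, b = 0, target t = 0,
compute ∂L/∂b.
∂L/∂b = -18

y = wx + b = (-3)(3) + 0 = -9
∂L/∂y = 2(y - t) = 2(-9 - 0) = -18
∂y/∂b = 1
∂L/∂b = ∂L/∂y · ∂y/∂b = -18 × 1 = -18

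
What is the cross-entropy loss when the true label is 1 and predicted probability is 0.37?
L = 0.9943

L = -1·log(0.37) - 0·log(0.63) = -log(0.37) = 0.9943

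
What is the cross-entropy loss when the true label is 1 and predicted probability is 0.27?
L = 1.309

L = -1·log(0.27) - 0·log(0.73) = -log(0.27) = 1.309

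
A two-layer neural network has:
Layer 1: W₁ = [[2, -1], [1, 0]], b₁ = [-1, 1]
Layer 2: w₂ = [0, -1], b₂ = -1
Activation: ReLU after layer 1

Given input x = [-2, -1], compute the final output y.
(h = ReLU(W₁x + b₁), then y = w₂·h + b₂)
y = -1

Layer 1 pre-activation: z₁ = [-4, -1]
After ReLU: h = [0, 0]
Layer 2 output: y = 0×0 + -1×0 + -1 = -1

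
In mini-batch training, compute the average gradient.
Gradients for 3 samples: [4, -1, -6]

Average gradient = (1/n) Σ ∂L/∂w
Average gradient = -1

Average = (1/3)(4 + -1 + -6) = -3/3 = -1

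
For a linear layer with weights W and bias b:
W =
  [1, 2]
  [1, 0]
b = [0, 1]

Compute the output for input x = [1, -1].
y = [-1, 2]

Wx = [1×1 + 2×-1, 1×1 + 0×-1]
   = [-1, 1]
y = Wx + b = [-1 + 0, 1 + 1] = [-1, 2]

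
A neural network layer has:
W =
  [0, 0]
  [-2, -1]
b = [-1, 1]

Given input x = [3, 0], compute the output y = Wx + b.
y = [-1, -5]

Wx = [0×3 + 0×0, -2×3 + -1×0]
   = [0, -6]
y = Wx + b = [0 + -1, -6 + 1] = [-1, -5]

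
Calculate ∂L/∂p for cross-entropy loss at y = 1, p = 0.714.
∂L/∂p = -1.401

∂L/∂p = -y/p + (1-y)/(1-p) = -1/0.714 + 0 = -1.401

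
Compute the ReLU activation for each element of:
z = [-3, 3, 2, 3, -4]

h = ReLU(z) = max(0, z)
h = [0, 3, 2, 3, 0]

ReLU applied element-wise: max(0,-3)=0, max(0,3)=3, max(0,2)=2, max(0,3)=3, max(0,-4)=0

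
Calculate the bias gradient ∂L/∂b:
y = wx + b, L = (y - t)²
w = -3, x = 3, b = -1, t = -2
∂L/∂b = -16

y = wx + b = (-3)(3) + -1 = -10
∂L/∂y = 2(y - t) = 2(-10 - -2) = -16
∂y/∂b = 1
∂L/∂b = ∂L/∂y · ∂y/∂b = -16 × 1 = -16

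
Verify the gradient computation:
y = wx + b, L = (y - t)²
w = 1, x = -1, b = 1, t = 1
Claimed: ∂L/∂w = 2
Correct

y = (1)(-1) + 1 = 0
∂L/∂y = 2(y - t) = 2(0 - 1) = -2
∂y/∂w = x = -1
∂L/∂w = -2 × -1 = 2

Claimed value: 2
Correct: The correct gradient is 2.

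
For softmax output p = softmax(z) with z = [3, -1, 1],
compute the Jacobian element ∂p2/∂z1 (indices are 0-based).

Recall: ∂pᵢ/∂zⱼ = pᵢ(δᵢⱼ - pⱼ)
∂p2/∂z1 = -0.001862

p = softmax(z) = [0.8668, 0.01588, 0.1173]
p2 = 0.1173, p1 = 0.01588

∂p2/∂z1 = -p2 × p1 = -0.1173 × 0.01588 = -0.001862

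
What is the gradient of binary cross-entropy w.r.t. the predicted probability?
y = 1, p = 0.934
∂L/∂p = -1.071

∂L/∂p = -y/p + (1-y)/(1-p) = -1/0.934 + 0 = -1.071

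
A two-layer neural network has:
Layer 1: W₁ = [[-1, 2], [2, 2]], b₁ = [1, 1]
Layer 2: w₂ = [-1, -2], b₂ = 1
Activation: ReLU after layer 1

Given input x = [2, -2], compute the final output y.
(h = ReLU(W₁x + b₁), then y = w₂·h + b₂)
y = -1

Layer 1 pre-activation: z₁ = [-5, 1]
After ReLU: h = [0, 1]
Layer 2 output: y = -1×0 + -2×1 + 1 = -1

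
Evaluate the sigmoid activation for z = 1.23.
0.7738

sigmoid(1.23) = 1/(1 + e^(-1.23)) = 1/(1 + 0.2923) = 0.7738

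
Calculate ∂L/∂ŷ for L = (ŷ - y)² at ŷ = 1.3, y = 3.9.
∂L/∂ŷ = -5.2

∂L/∂ŷ = 2(ŷ - y) = 2(1.3 - 3.9) = 2(-2.6) = -5.2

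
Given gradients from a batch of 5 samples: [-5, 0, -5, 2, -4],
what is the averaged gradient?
Average gradient = -2.4

Average = (1/5)(-5 + 0 + -5 + 2 + -4) = -12/5 = -2.4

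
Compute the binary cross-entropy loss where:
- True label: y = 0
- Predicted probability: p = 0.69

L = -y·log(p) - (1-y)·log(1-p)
L = 1.171

L = -0·log(0.69) - 1·log(0.31) = -log(0.31) = 1.171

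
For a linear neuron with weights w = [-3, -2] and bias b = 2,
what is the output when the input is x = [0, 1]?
y = 0

y = (-3)(0) + (-2)(1) + 2 = 0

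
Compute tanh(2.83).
0.9931

tanh(2.83) = (e^(2.83) - e^(-2.83))/(e^(2.83) + e^(-2.83)) = 0.9931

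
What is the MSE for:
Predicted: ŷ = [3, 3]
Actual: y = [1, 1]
MSE = 4

MSE = (1/2)((3-1)² + (3-1)²) = (1/2)(4 + 4) = 4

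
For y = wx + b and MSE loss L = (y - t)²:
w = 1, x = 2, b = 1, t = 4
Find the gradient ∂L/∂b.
∂L/∂b = -2

y = wx + b = (1)(2) + 1 = 3
∂L/∂y = 2(y - t) = 2(3 - 4) = -2
∂y/∂b = 1
∂L/∂b = ∂L/∂y · ∂y/∂b = -2 × 1 = -2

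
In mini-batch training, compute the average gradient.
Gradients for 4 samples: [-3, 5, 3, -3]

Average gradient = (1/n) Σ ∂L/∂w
Average gradient = 0.5

Average = (1/4)(-3 + 5 + 3 + -3) = 2/4 = 0.5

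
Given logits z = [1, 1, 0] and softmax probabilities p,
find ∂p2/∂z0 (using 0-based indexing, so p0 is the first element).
∂p2/∂z0 = -0.06561

p = softmax(z) = [0.4223, 0.4223, 0.1554]
p2 = 0.1554, p0 = 0.4223

∂p2/∂z0 = -p2 × p0 = -0.1554 × 0.4223 = -0.06561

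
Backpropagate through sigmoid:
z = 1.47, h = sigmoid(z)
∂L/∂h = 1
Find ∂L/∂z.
∂L/∂z = 0.152

σ(1.47) = 0.8131
σ'(1.47) = σ(1.47)(1 - σ(1.47)) = 0.8131 × 0.1869 = 0.152
∂L/∂z = ∂L/∂h · σ'(z) = 1 × 0.152 = 0.152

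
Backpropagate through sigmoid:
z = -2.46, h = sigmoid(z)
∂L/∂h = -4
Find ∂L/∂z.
∂L/∂z = -0.2901

σ(-2.46) = 0.07871
σ'(-2.46) = σ(-2.46)(1 - σ(-2.46)) = 0.07871 × 0.9213 = 0.07252
∂L/∂z = ∂L/∂h · σ'(z) = -4 × 0.07252 = -0.2901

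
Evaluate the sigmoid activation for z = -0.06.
0.485

sigmoid(-0.06) = 1/(1 + e^(0.06)) = 1/(1 + 1.062) = 0.485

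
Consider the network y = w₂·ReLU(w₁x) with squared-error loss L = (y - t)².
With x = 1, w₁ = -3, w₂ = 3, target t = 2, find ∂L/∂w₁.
∂L/∂w₁ = 0

Forward pass:
z = w₁x = -3×1 = -3
h = ReLU(-3) = 0
y = w₂h = 3×0 = 0

Backward pass:
∂L/∂y = 2(y - t) = 2(0 - 2) = -4
∂y/∂h = w₂ = 3
∂h/∂z = 0 (ReLU derivative)
∂z/∂w₁ = x = 1

∂L/∂w₁ = -4 × 3 × 0 × 1 = 0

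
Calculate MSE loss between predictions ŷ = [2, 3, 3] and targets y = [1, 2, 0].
MSE = 3.667

MSE = (1/3)((2-1)² + (3-2)² + (3-0)²) = (1/3)(1 + 1 + 9) = 3.667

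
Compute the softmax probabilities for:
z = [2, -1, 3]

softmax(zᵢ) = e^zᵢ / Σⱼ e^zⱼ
p = [0.2654, 0.0132, 0.7214]

exp(z) = [7.389, 0.3679, 20.09]
Sum = 27.84
p = [0.2654, 0.0132, 0.7214]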